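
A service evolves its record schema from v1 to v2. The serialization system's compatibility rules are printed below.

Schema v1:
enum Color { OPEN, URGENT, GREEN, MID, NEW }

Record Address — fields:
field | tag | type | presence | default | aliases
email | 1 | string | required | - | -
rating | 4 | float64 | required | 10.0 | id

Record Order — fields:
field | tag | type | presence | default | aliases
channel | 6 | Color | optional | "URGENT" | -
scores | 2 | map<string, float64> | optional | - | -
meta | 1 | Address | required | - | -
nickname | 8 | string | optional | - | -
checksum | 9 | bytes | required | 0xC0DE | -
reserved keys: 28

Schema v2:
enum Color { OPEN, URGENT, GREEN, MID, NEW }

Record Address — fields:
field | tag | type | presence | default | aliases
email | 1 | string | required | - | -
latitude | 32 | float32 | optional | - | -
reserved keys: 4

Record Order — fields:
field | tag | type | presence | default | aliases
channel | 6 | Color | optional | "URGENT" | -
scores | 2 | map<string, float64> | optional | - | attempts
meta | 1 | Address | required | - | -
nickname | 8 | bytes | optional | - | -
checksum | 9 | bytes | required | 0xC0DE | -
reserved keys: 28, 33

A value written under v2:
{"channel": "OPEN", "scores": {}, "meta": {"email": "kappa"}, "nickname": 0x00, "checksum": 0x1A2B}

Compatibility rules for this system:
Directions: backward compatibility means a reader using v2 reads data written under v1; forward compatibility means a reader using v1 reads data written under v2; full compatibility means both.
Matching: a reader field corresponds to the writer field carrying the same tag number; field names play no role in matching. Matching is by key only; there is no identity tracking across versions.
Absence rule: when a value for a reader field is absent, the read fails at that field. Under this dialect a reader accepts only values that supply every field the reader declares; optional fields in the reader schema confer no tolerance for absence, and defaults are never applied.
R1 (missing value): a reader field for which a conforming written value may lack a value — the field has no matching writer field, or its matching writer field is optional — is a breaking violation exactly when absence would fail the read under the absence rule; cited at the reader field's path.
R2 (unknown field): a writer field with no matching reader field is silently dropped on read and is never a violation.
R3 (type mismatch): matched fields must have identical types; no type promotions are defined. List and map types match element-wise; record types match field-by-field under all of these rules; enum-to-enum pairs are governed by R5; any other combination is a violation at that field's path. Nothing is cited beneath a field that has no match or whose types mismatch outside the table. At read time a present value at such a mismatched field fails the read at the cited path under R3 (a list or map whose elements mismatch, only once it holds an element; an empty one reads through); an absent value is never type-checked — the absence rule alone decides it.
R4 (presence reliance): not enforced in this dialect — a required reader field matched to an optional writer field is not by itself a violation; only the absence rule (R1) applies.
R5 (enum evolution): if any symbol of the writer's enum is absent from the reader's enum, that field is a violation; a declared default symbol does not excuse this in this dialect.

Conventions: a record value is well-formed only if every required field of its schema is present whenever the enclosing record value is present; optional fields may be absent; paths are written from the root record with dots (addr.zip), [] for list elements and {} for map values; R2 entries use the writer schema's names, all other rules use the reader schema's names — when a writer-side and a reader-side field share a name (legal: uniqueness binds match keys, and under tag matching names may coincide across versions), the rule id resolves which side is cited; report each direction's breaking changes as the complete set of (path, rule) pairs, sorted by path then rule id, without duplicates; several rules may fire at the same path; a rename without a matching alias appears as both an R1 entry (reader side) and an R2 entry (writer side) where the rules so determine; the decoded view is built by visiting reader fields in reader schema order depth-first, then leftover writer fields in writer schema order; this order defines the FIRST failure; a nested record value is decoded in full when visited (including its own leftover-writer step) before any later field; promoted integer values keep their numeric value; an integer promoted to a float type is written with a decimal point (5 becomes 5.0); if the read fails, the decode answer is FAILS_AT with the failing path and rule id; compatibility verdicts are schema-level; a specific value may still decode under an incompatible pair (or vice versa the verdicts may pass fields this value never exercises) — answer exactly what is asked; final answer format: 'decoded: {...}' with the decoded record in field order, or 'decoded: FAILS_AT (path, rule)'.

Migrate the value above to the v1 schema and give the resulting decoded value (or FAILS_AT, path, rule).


arrows below run writer -> reader for Order
decode walk for Order under reader schema v1:
  channel := "OPEN"
  scores := {}
  meta.email := "kappa"
  read fails at meta.rating under R1 (no fill)
  => FAILS_AT (meta.rating, R1)
the rest of the Order diff is inert for this question:
  field nickname in record Order: type string changed to bytes -> matters for Order compatibility verdicts, not for this value's decode
  added field latitude to record Address: optional float32, tag 32 (in v2 it sits last) -> matters for Order compatibility verdicts, not for this value's decode

decoded: FAILS_AT (meta.rating, R1)


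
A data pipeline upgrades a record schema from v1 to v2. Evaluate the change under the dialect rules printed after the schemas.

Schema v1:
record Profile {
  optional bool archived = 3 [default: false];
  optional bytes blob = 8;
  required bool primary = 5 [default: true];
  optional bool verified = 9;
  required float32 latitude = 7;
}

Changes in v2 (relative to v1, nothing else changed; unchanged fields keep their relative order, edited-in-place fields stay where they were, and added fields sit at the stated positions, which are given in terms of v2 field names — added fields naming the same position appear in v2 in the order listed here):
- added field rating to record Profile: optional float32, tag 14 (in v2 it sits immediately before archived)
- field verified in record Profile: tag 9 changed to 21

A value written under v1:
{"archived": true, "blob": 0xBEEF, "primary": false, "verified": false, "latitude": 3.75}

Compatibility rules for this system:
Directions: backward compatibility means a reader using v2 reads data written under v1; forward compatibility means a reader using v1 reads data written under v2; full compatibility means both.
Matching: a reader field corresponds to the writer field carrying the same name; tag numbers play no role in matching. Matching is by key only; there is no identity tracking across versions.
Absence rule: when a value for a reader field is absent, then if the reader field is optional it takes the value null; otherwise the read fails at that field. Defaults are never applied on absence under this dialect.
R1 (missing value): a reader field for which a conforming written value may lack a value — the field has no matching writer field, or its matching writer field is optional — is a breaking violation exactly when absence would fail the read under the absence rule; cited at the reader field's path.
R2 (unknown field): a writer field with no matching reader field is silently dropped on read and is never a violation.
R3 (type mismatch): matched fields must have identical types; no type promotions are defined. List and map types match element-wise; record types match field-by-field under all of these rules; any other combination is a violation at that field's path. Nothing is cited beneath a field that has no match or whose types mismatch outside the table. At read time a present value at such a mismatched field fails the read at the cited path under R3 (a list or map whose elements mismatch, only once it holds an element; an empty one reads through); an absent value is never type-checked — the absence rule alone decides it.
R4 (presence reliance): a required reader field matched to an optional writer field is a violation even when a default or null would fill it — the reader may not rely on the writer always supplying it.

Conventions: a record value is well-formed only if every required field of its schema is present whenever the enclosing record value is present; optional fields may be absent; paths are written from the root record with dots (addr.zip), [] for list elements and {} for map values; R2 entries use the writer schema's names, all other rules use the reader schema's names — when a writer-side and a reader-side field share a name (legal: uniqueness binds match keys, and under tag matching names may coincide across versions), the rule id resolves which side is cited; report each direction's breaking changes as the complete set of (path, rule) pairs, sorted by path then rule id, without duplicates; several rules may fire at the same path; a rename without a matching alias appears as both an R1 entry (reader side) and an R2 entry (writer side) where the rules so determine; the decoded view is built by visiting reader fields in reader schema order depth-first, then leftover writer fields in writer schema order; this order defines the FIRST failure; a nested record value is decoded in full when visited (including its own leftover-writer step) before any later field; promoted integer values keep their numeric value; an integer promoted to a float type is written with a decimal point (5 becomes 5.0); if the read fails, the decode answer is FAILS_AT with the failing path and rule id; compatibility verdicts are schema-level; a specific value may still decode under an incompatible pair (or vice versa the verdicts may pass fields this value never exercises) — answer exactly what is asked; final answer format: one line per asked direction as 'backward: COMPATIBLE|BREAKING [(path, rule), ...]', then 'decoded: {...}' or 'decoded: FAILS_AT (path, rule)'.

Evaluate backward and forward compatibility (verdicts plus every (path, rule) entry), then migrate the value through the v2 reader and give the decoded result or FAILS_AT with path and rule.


arrows below run writer -> reader for Profile
backward analysis of Profile with v2 as reader and v1 as writer:
  rating: no writer-side match
  archived: paired with writer archived (bool -> bool; writer optional)
  blob: paired with writer blob (bytes -> bytes; writer optional)
  primary: paired with writer primary (bool -> bool; writer required)
  verified: paired with writer verified (bool -> bool; writer optional)
  latitude: paired with writer latitude (float32 -> float32; writer required)
  => backward verdict for Profile: COMPATIBLE, no violations
forward analysis of Profile with v1 as reader and v2 as writer:
  archived: paired with writer archived (bool -> bool; writer optional)
  blob: paired with writer blob (bytes -> bytes; writer optional)
  primary: paired with writer primary (bool -> bool; writer required)
  verified: paired with writer verified (bool -> bool; writer optional)
  latitude: paired with writer latitude (float32 -> float32; writer required)
  writer field rating has no reader counterpart
  => forward verdict for Profile: COMPATIBLE, no violations
decoding the Profile value with the v2 reader:
  rating := null (absent, optional -> null)
  archived := true
  blob := 0xBEEF
  primary := false
  verified := false
  latitude := 3.75
  => decoded: {"rating": null, "archived": true, "blob": 0xBEEF, "primary": false, "verified": false, "latitude": 3.75}

backward: COMPATIBLE []; forward: COMPATIBLE []; decoded: {"rating": null, "archived": true, "blob": 0xBEEF, "primary": false, "verified": false, "latitude": 3.75}


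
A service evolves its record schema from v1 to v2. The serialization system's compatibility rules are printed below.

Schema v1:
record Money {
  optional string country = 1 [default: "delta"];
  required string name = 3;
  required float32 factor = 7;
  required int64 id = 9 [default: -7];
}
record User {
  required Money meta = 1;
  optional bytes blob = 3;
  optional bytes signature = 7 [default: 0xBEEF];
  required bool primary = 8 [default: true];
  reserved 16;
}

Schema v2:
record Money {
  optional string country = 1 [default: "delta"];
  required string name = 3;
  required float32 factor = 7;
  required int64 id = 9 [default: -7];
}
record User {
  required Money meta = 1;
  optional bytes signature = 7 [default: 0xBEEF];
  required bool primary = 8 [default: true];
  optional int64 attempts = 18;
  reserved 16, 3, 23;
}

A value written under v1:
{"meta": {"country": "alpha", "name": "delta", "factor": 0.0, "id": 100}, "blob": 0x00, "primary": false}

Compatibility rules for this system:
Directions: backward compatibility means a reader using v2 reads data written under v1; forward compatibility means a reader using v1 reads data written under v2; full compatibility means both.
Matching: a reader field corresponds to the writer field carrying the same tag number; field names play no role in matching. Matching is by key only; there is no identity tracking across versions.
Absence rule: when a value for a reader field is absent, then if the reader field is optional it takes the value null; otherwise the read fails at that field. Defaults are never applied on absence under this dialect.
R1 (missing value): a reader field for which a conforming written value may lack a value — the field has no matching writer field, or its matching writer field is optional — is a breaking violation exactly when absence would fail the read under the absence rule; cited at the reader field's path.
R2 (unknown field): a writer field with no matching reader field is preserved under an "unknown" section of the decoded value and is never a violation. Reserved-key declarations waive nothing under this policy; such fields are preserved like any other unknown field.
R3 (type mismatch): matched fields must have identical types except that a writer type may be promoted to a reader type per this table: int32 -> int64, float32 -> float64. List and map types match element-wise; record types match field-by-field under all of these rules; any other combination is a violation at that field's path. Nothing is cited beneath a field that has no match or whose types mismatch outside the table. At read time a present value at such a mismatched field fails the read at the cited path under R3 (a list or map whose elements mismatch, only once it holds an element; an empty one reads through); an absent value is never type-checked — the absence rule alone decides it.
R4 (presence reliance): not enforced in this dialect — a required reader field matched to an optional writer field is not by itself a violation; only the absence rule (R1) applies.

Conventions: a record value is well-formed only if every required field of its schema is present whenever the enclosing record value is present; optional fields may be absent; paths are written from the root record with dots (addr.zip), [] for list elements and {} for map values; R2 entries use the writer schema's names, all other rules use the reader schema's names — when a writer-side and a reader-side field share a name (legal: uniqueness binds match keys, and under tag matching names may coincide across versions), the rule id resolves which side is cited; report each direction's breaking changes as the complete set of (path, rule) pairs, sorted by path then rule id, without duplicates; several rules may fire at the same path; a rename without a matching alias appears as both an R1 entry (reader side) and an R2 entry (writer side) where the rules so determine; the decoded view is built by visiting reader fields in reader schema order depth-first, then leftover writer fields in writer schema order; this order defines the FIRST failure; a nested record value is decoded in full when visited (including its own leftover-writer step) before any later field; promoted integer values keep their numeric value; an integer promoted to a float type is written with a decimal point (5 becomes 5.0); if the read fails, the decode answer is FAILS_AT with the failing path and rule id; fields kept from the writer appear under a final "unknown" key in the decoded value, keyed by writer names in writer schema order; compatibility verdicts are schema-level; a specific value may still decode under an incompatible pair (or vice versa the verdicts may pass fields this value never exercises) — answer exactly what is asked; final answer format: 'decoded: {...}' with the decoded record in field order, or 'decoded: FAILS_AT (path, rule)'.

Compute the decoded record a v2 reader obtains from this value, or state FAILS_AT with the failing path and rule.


decoded: {"meta": {"country": "alpha", "name": "delta", "factor": 0.0, "id": 100}, "signature": null, "primary": false, "attempts": null, "unknown": {"blob": 0x00}}

arrows below run writer -> reader for User
decode (reader v2):
  meta.country := "alpha"
  meta.name := "delta"
  meta.factor := 0.0
  meta.id := 100
  signature := null (absent, optional -> null)
  primary := false
  attempts := null (absent, optional -> null)
  writer blob: kept under "unknown"
  => decoded: {"meta": {"country": "alpha", "name": "delta", "factor": 0.0, "id": 100}, "signature": null, "primary": false, "attempts": null, "unknown": {"blob": 0x00}}


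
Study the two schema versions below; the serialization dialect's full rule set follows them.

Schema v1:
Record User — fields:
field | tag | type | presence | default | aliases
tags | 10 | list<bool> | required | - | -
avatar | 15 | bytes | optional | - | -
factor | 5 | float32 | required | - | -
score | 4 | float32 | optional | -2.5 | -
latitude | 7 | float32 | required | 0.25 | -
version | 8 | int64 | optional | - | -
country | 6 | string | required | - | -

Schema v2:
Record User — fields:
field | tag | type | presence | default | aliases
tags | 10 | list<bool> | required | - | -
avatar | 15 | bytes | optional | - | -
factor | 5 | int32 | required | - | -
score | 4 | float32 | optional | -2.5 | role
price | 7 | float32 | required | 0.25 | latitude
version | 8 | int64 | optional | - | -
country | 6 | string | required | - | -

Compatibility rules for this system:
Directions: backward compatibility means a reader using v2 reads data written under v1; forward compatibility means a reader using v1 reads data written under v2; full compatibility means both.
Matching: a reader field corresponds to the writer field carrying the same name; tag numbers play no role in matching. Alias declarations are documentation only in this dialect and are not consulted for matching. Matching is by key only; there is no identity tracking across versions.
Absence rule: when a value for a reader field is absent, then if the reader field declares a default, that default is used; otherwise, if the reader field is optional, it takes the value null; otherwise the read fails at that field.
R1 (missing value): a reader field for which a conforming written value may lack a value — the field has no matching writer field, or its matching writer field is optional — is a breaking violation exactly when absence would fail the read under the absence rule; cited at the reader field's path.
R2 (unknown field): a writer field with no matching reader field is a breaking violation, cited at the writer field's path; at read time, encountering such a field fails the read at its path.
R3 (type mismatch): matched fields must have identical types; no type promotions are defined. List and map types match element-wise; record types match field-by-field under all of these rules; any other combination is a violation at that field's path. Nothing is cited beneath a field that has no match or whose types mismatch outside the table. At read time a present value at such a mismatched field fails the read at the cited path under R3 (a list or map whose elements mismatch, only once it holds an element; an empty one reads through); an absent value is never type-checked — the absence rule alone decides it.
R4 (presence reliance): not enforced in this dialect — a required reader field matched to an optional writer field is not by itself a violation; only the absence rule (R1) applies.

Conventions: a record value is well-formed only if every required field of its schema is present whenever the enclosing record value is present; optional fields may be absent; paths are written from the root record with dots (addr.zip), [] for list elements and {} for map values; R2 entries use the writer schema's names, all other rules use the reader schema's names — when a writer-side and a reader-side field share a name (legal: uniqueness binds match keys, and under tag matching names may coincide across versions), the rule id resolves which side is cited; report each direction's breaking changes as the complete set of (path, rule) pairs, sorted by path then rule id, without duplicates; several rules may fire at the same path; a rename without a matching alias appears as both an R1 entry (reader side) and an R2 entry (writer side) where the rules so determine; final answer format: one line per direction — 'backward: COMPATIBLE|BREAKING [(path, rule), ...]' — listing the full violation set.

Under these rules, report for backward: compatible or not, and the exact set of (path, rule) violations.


arrows below run writer -> reader for User
backward pass over User, reader schema v2, writer schema v1:
  tags: paired with writer tags (list<bool> -> list<bool>; writer required)
  avatar: paired with writer avatar (bytes -> bytes; writer optional)
  factor: paired with writer factor (float32 -> int32; writer required)
  score: paired with writer score (float32 -> float32; writer optional)
  price: no writer match
  version: paired with writer version (int64 -> int64; writer optional)
  country: paired with writer country (string -> string; writer required)
  writer field latitude has no reader counterpart
  rule R3 violated at factor
  rule R2 violated at latitude
  => 2 violation(s): backward is BREAKING for User

backward: BREAKING [(factor, R3), (latitude, R2)]


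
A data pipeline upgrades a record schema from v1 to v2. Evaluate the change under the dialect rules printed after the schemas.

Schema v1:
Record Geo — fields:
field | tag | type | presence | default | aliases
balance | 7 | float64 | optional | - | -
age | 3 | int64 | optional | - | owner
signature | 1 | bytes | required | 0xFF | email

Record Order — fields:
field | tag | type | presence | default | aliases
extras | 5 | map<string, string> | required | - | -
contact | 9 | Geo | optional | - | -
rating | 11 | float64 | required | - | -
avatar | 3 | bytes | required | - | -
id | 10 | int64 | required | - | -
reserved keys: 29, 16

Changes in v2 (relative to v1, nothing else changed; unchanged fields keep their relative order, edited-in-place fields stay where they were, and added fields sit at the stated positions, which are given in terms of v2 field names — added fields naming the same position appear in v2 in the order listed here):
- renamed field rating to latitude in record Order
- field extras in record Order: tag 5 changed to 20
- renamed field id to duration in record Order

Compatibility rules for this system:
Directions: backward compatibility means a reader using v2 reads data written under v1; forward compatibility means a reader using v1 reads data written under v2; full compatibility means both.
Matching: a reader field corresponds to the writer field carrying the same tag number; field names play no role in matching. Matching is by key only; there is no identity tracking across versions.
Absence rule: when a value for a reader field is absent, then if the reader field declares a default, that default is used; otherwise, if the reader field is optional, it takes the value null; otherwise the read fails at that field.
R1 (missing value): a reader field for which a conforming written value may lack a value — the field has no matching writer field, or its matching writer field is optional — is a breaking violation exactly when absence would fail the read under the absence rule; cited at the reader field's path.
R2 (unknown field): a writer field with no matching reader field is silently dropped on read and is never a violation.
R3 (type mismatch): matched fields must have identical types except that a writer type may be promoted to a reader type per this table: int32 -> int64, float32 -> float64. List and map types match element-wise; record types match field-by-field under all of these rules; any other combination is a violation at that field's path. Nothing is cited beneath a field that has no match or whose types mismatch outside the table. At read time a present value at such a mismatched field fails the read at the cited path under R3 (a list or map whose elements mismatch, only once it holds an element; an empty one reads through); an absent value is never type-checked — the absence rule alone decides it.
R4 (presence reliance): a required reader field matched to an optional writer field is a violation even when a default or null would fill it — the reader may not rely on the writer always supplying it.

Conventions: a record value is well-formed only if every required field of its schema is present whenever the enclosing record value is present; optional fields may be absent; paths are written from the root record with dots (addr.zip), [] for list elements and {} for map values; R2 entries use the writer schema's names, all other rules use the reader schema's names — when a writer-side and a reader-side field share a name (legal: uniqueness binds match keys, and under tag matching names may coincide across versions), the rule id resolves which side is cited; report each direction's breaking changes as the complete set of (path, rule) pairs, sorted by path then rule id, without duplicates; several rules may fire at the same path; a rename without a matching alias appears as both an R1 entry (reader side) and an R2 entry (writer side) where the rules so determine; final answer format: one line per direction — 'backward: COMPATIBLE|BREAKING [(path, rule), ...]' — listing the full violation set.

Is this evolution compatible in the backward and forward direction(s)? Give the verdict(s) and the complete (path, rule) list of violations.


backward: BREAKING [(extras, R1)]; forward: BREAKING [(extras, R1)]

each type pair in Order: writer, then reader
backward analysis of Order with v2 as reader and v1 as writer:
  extras: no writer match
  Geo -> Geo, writer optional: contact aligns to contact
  float64 -> float64, writer required: latitude aligns to rating
  bytes -> bytes, writer required: avatar aligns to avatar
  int64 -> int64, writer required: duration aligns to id
  writer field extras has no reader counterpart
  float64 -> float64, writer optional: contact.balance aligns to contact.balance
  int64 -> int64, writer optional: contact.age aligns to contact.age
  bytes -> bytes, writer required: contact.signature aligns to contact.signature
  breaking: (extras, R1)
  => 1 violation(s): backward is BREAKING for Order
forward analysis of Order with v1 as reader and v2 as writer:
  extras: no writer match
  Geo -> Geo, writer optional: contact aligns to contact
  float64 -> float64, writer required: rating aligns to latitude
  bytes -> bytes, writer required: avatar aligns to avatar
  int64 -> int64, writer required: id aligns to duration
  writer field extras has no reader counterpart
  float64 -> float64, writer optional: contact.balance aligns to contact.balance
  int64 -> int64, writer optional: contact.age aligns to contact.age
  bytes -> bytes, writer required: contact.signature aligns to contact.signature
  breaking: (extras, R1)
  => 1 violation(s): forward is BREAKING for Order


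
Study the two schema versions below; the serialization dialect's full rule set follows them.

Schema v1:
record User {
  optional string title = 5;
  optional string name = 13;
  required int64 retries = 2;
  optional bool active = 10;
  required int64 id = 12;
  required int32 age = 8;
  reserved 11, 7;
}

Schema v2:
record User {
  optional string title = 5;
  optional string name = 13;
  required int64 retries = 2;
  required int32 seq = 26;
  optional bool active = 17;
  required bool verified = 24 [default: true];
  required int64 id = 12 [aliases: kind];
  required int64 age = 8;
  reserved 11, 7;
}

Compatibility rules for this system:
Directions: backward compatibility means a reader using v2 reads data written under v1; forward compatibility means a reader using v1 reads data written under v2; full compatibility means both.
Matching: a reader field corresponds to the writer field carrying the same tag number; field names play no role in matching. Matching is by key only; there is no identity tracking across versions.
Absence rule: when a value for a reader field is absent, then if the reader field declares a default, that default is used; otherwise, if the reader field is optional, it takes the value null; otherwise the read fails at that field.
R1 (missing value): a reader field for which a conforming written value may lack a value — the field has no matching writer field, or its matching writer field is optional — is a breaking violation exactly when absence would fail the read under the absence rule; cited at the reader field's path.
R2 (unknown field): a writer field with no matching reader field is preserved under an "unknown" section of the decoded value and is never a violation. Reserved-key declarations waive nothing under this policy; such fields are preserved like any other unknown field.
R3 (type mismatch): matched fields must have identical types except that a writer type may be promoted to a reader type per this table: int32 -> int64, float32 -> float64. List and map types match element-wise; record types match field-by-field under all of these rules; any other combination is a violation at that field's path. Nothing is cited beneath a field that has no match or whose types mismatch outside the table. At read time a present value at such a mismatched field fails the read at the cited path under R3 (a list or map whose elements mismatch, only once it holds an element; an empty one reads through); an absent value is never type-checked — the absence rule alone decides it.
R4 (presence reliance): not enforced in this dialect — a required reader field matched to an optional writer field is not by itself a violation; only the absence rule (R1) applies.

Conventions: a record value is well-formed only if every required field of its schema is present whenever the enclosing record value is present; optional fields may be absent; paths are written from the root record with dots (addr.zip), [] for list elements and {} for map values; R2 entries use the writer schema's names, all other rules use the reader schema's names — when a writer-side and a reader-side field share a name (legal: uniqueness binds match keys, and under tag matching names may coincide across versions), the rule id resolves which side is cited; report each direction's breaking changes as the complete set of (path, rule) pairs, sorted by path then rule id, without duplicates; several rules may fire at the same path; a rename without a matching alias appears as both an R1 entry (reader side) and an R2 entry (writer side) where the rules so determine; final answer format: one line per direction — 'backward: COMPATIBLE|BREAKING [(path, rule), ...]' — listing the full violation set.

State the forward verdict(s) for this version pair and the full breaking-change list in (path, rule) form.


the writer's type comes first in each User pair
forward analysis of User with v1 as reader and v2 as writer:
  title <- title (string -> string, writer optional)
  name <- name (string -> string, writer optional)
  retries <- retries (int64 -> int64, writer required)
  active has no writer counterpart
  id <- id (int64 -> int64, writer required)
  age <- age (int64 -> int32, writer required)
  leftover writer field: seq
  leftover writer field: active
  leftover writer field: verified
  breaking: (age, R3)
  => forward: BREAKING (1)
diffs on User not affecting the asked answer:
  field active in record User: tag 10 changed to 17 -> triggers nothing under User's printed rules — same verdict
  added field seq to record User: required int32, tag 26 (in v2 it sits immediately before active) -> matters only for User's backward compatibility — outside the asked direction
  added field verified to record User: required bool, tag 24, default true (in v2 it sits immediately before id) -> triggers nothing under User's printed rules — same verdict

forward: BREAKING [(age, R3)]


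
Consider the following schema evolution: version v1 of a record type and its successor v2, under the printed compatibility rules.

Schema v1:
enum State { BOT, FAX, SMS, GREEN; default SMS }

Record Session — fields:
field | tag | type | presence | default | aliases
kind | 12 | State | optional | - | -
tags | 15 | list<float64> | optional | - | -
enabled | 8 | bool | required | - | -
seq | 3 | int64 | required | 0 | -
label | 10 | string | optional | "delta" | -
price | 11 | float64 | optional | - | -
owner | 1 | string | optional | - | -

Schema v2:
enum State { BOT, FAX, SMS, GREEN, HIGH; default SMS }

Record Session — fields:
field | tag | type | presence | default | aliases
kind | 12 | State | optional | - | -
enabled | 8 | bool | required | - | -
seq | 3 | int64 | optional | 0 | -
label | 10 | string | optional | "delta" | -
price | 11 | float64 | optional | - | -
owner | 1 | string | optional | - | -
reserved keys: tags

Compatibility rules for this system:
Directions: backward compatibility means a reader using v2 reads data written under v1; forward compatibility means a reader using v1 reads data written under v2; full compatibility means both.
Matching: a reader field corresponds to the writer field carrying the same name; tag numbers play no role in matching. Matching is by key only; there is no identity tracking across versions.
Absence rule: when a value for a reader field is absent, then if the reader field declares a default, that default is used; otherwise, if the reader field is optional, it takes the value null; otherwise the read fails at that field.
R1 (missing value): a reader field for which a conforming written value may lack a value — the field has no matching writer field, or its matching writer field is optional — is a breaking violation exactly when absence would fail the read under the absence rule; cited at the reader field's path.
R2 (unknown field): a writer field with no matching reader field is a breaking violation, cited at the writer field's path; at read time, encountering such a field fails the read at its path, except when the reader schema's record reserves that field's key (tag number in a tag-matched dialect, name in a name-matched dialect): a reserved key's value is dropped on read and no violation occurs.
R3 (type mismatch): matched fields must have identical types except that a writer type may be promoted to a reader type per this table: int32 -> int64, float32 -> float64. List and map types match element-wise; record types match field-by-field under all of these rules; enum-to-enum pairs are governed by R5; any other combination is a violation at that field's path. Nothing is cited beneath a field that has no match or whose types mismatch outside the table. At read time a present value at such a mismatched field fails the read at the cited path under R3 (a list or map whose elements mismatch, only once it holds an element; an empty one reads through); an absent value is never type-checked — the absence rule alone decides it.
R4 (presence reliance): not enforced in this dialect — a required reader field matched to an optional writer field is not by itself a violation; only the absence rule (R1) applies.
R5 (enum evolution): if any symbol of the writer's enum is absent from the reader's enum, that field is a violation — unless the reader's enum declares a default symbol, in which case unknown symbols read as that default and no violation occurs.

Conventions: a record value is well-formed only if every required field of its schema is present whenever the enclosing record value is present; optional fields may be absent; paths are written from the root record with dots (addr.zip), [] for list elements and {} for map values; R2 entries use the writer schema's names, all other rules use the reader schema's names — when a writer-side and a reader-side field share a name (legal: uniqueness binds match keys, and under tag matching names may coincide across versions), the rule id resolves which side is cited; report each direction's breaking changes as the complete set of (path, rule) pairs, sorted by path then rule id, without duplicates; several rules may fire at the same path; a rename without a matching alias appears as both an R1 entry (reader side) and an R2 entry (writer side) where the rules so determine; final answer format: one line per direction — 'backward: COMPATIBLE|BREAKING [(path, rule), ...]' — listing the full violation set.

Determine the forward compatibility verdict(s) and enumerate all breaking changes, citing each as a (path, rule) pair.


forward: COMPATIBLE []

the writer's type comes first in each Session pair
forward analysis of Session with v1 as reader and v2 as writer:
  kind: State -> State, writer optional; from kind
  tags: no writer-side match
  enabled: bool -> bool, writer required; from enabled
  seq: int64 -> int64, writer optional; from seq
  label: string -> string, writer optional; from label
  price: float64 -> float64, writer optional; from price
  owner: string -> string, writer optional; from owner
  => forward: COMPATIBLE
ruling out the remaining Session differences:
  removed field tags from record Session (its key "tags" joins the reserved list) -> triggers nothing under Session's printed rules — same verdict
  enum State (field kind in record Session): symbol HIGH added -> triggers nothing under Session's printed rules — same verdict
  field seq in record Session: required changed to optional -> triggers nothing under Session's printed rules — same verdict


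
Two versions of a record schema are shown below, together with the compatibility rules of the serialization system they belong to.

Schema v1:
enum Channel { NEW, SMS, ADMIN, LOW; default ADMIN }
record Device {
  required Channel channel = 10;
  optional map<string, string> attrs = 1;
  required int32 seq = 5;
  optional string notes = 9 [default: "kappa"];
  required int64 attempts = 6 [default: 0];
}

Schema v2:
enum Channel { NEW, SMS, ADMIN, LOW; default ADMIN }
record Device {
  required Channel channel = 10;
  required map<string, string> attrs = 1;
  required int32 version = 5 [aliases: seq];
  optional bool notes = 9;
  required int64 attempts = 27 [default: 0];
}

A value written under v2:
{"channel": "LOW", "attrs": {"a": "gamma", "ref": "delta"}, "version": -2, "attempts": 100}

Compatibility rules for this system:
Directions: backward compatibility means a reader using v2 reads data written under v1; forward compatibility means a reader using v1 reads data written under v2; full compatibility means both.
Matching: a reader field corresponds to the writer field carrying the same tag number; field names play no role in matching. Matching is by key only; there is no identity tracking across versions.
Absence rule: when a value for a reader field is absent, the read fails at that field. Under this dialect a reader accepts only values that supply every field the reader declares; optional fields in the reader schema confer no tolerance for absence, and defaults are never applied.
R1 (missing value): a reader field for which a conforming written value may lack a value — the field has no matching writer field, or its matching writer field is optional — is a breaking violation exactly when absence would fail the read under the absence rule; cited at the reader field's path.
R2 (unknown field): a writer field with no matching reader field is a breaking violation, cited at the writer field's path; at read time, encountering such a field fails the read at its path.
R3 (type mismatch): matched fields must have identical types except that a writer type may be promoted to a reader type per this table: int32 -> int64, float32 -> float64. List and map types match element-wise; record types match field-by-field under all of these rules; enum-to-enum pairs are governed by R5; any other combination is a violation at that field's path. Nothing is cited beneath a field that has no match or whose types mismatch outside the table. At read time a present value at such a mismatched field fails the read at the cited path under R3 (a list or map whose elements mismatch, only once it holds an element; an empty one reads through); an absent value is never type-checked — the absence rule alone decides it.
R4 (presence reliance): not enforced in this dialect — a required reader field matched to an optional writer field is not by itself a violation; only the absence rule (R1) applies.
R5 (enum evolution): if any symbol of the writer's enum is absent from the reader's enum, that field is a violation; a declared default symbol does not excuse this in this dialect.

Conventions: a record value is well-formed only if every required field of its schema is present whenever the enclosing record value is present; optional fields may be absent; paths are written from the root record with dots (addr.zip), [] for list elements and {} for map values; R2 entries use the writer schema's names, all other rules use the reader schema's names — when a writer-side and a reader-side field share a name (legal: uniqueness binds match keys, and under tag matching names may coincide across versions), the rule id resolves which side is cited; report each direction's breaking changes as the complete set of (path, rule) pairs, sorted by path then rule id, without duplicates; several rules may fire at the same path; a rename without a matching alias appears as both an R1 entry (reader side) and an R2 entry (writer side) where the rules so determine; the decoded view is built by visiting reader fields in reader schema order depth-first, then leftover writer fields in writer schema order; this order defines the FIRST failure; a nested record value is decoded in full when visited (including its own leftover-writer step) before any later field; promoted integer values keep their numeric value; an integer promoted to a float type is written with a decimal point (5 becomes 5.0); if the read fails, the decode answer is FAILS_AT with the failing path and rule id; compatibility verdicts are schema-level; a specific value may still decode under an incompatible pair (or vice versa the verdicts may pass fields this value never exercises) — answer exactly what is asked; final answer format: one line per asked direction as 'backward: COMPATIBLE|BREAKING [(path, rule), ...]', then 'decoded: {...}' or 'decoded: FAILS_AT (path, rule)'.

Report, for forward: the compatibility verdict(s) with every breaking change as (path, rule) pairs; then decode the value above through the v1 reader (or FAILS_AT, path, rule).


forward: BREAKING [(attempts, R1), (attempts, R2), (notes, R1), (notes, R3)]; decoded: FAILS_AT (notes, R1)

each type pair in Device: writer, then reader
forward for Device (reader v1, writer v2):
  channel: paired with writer channel (Channel -> Channel; writer required)
  attrs: paired with writer attrs (map<string, string> -> map<string, string>; writer required)
  seq: paired with writer version (int32 -> int32; writer required)
  notes: paired with writer notes (bool -> string; writer optional)
  no writer field matches reader attempts
  writer attempts: unknown to reader
  breaking: (attempts, R1)
  breaking: (attempts, R2)
  breaking: (notes, R1)
  breaking: (notes, R3)
  => forward verdict for Device: BREAKING, 4 violation(s)
decode (reader v1):
  channel := "LOW"
  attrs := {"a": "gamma", "ref": "delta"}
  seq := -2 (from writer version)
  read fails at notes under R1 (no fill)
  => FAILS_AT (notes, R1)
remaining Device differences; none change what is asked:
  renamed field seq to version in record Device (alias seq declared on the renamed field) -> triggers nothing under Device's printed rules — same verdict
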